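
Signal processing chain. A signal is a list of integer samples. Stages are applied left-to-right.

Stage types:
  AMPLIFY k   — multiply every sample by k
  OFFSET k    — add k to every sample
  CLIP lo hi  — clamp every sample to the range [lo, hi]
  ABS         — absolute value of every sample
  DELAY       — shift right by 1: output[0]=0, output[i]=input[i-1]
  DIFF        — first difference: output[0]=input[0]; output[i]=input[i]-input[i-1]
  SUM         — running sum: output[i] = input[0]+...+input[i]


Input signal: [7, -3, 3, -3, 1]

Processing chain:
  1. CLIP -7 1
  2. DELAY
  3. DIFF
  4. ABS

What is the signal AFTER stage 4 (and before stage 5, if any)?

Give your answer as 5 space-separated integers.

Answer: 0 1 4 4 4

Derivation:
Input: [7, -3, 3, -3, 1]
Stage 1 (CLIP -7 1): clip(7,-7,1)=1, clip(-3,-7,1)=-3, clip(3,-7,1)=1, clip(-3,-7,1)=-3, clip(1,-7,1)=1 -> [1, -3, 1, -3, 1]
Stage 2 (DELAY): [0, 1, -3, 1, -3] = [0, 1, -3, 1, -3] -> [0, 1, -3, 1, -3]
Stage 3 (DIFF): s[0]=0, 1-0=1, -3-1=-4, 1--3=4, -3-1=-4 -> [0, 1, -4, 4, -4]
Stage 4 (ABS): |0|=0, |1|=1, |-4|=4, |4|=4, |-4|=4 -> [0, 1, 4, 4, 4]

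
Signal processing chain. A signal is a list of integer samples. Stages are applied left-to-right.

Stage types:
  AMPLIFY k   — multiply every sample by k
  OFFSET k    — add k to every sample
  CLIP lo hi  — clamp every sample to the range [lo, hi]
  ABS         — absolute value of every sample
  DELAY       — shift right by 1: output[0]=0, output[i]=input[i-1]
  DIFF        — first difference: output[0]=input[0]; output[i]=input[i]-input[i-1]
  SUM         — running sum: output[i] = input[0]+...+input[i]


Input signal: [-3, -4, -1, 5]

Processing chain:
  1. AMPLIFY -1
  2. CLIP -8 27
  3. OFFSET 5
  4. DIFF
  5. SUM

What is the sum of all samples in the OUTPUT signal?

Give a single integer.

Answer: 23

Derivation:
Input: [-3, -4, -1, 5]
Stage 1 (AMPLIFY -1): -3*-1=3, -4*-1=4, -1*-1=1, 5*-1=-5 -> [3, 4, 1, -5]
Stage 2 (CLIP -8 27): clip(3,-8,27)=3, clip(4,-8,27)=4, clip(1,-8,27)=1, clip(-5,-8,27)=-5 -> [3, 4, 1, -5]
Stage 3 (OFFSET 5): 3+5=8, 4+5=9, 1+5=6, -5+5=0 -> [8, 9, 6, 0]
Stage 4 (DIFF): s[0]=8, 9-8=1, 6-9=-3, 0-6=-6 -> [8, 1, -3, -6]
Stage 5 (SUM): sum[0..0]=8, sum[0..1]=9, sum[0..2]=6, sum[0..3]=0 -> [8, 9, 6, 0]
Output sum: 23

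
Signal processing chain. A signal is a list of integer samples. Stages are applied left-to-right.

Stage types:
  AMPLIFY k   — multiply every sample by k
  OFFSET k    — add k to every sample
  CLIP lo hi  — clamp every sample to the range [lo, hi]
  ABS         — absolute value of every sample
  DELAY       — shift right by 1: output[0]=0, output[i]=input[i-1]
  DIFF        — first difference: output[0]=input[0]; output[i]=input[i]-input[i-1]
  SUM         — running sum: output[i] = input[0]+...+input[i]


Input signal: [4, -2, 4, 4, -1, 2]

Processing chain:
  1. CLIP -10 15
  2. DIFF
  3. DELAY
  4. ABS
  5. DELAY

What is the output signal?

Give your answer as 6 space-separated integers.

Answer: 0 0 4 6 6 0

Derivation:
Input: [4, -2, 4, 4, -1, 2]
Stage 1 (CLIP -10 15): clip(4,-10,15)=4, clip(-2,-10,15)=-2, clip(4,-10,15)=4, clip(4,-10,15)=4, clip(-1,-10,15)=-1, clip(2,-10,15)=2 -> [4, -2, 4, 4, -1, 2]
Stage 2 (DIFF): s[0]=4, -2-4=-6, 4--2=6, 4-4=0, -1-4=-5, 2--1=3 -> [4, -6, 6, 0, -5, 3]
Stage 3 (DELAY): [0, 4, -6, 6, 0, -5] = [0, 4, -6, 6, 0, -5] -> [0, 4, -6, 6, 0, -5]
Stage 4 (ABS): |0|=0, |4|=4, |-6|=6, |6|=6, |0|=0, |-5|=5 -> [0, 4, 6, 6, 0, 5]
Stage 5 (DELAY): [0, 0, 4, 6, 6, 0] = [0, 0, 4, 6, 6, 0] -> [0, 0, 4, 6, 6, 0]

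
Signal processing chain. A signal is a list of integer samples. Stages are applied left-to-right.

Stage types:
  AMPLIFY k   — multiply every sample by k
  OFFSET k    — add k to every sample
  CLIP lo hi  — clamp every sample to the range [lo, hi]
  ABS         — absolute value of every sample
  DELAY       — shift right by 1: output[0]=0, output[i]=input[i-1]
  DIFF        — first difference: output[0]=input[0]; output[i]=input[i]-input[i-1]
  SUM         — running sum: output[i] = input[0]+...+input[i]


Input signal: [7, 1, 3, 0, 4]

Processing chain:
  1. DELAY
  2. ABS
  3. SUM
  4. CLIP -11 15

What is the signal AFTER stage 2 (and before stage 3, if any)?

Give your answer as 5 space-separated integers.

Answer: 0 7 1 3 0

Derivation:
Input: [7, 1, 3, 0, 4]
Stage 1 (DELAY): [0, 7, 1, 3, 0] = [0, 7, 1, 3, 0] -> [0, 7, 1, 3, 0]
Stage 2 (ABS): |0|=0, |7|=7, |1|=1, |3|=3, |0|=0 -> [0, 7, 1, 3, 0]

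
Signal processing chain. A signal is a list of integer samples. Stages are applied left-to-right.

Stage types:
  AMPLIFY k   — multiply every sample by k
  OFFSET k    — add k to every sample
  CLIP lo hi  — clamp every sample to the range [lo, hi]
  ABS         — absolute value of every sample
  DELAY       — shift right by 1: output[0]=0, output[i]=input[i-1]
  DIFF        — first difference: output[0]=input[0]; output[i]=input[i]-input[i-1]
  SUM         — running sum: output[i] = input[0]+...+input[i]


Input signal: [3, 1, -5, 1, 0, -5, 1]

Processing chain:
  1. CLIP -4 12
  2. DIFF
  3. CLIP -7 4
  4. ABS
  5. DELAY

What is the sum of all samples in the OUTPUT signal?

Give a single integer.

Input: [3, 1, -5, 1, 0, -5, 1]
Stage 1 (CLIP -4 12): clip(3,-4,12)=3, clip(1,-4,12)=1, clip(-5,-4,12)=-4, clip(1,-4,12)=1, clip(0,-4,12)=0, clip(-5,-4,12)=-4, clip(1,-4,12)=1 -> [3, 1, -4, 1, 0, -4, 1]
Stage 2 (DIFF): s[0]=3, 1-3=-2, -4-1=-5, 1--4=5, 0-1=-1, -4-0=-4, 1--4=5 -> [3, -2, -5, 5, -1, -4, 5]
Stage 3 (CLIP -7 4): clip(3,-7,4)=3, clip(-2,-7,4)=-2, clip(-5,-7,4)=-5, clip(5,-7,4)=4, clip(-1,-7,4)=-1, clip(-4,-7,4)=-4, clip(5,-7,4)=4 -> [3, -2, -5, 4, -1, -4, 4]
Stage 4 (ABS): |3|=3, |-2|=2, |-5|=5, |4|=4, |-1|=1, |-4|=4, |4|=4 -> [3, 2, 5, 4, 1, 4, 4]
Stage 5 (DELAY): [0, 3, 2, 5, 4, 1, 4] = [0, 3, 2, 5, 4, 1, 4] -> [0, 3, 2, 5, 4, 1, 4]
Output sum: 19

Answer: 19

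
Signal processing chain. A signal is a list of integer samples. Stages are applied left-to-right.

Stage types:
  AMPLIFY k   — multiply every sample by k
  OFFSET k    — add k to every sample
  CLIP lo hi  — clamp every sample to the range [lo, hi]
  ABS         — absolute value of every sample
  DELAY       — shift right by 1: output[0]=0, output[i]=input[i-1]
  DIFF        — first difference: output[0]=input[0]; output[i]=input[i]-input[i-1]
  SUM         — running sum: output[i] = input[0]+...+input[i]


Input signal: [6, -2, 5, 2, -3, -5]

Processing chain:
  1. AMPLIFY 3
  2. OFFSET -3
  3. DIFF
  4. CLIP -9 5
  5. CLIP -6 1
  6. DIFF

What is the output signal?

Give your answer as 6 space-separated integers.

Answer: 1 -7 7 -7 0 0

Derivation:
Input: [6, -2, 5, 2, -3, -5]
Stage 1 (AMPLIFY 3): 6*3=18, -2*3=-6, 5*3=15, 2*3=6, -3*3=-9, -5*3=-15 -> [18, -6, 15, 6, -9, -15]
Stage 2 (OFFSET -3): 18+-3=15, -6+-3=-9, 15+-3=12, 6+-3=3, -9+-3=-12, -15+-3=-18 -> [15, -9, 12, 3, -12, -18]
Stage 3 (DIFF): s[0]=15, -9-15=-24, 12--9=21, 3-12=-9, -12-3=-15, -18--12=-6 -> [15, -24, 21, -9, -15, -6]
Stage 4 (CLIP -9 5): clip(15,-9,5)=5, clip(-24,-9,5)=-9, clip(21,-9,5)=5, clip(-9,-9,5)=-9, clip(-15,-9,5)=-9, clip(-6,-9,5)=-6 -> [5, -9, 5, -9, -9, -6]
Stage 5 (CLIP -6 1): clip(5,-6,1)=1, clip(-9,-6,1)=-6, clip(5,-6,1)=1, clip(-9,-6,1)=-6, clip(-9,-6,1)=-6, clip(-6,-6,1)=-6 -> [1, -6, 1, -6, -6, -6]
Stage 6 (DIFF): s[0]=1, -6-1=-7, 1--6=7, -6-1=-7, -6--6=0, -6--6=0 -> [1, -7, 7, -7, 0, 0]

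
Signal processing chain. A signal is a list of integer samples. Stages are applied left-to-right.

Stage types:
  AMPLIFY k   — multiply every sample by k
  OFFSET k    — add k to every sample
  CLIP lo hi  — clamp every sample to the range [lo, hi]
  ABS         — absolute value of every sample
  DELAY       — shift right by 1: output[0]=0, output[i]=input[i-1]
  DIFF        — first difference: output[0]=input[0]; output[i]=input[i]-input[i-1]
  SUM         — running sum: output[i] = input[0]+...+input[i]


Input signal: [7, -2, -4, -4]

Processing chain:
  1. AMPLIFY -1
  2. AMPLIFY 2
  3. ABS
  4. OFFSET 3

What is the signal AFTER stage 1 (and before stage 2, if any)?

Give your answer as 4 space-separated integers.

Answer: -7 2 4 4

Derivation:
Input: [7, -2, -4, -4]
Stage 1 (AMPLIFY -1): 7*-1=-7, -2*-1=2, -4*-1=4, -4*-1=4 -> [-7, 2, 4, 4]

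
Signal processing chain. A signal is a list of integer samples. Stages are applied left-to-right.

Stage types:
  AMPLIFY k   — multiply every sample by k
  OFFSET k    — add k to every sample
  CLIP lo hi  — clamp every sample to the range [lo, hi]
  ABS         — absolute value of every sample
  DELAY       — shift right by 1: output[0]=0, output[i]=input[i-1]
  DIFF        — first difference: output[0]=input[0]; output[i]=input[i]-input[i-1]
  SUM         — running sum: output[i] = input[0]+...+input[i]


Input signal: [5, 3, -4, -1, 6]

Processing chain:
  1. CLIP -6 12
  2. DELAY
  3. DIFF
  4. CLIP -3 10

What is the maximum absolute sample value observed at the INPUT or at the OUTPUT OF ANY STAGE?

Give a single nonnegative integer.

Answer: 7

Derivation:
Input: [5, 3, -4, -1, 6] (max |s|=6)
Stage 1 (CLIP -6 12): clip(5,-6,12)=5, clip(3,-6,12)=3, clip(-4,-6,12)=-4, clip(-1,-6,12)=-1, clip(6,-6,12)=6 -> [5, 3, -4, -1, 6] (max |s|=6)
Stage 2 (DELAY): [0, 5, 3, -4, -1] = [0, 5, 3, -4, -1] -> [0, 5, 3, -4, -1] (max |s|=5)
Stage 3 (DIFF): s[0]=0, 5-0=5, 3-5=-2, -4-3=-7, -1--4=3 -> [0, 5, -2, -7, 3] (max |s|=7)
Stage 4 (CLIP -3 10): clip(0,-3,10)=0, clip(5,-3,10)=5, clip(-2,-3,10)=-2, clip(-7,-3,10)=-3, clip(3,-3,10)=3 -> [0, 5, -2, -3, 3] (max |s|=5)
Overall max amplitude: 7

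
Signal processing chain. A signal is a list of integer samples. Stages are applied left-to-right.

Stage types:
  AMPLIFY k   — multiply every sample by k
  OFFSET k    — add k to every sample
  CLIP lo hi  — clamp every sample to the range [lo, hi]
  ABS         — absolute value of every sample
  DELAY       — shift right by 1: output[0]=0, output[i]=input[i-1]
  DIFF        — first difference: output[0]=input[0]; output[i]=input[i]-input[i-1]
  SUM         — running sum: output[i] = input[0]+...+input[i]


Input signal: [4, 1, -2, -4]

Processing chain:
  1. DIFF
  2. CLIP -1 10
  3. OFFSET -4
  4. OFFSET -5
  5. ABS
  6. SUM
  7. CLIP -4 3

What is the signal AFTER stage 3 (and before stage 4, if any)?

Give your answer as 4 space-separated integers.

Input: [4, 1, -2, -4]
Stage 1 (DIFF): s[0]=4, 1-4=-3, -2-1=-3, -4--2=-2 -> [4, -3, -3, -2]
Stage 2 (CLIP -1 10): clip(4,-1,10)=4, clip(-3,-1,10)=-1, clip(-3,-1,10)=-1, clip(-2,-1,10)=-1 -> [4, -1, -1, -1]
Stage 3 (OFFSET -4): 4+-4=0, -1+-4=-5, -1+-4=-5, -1+-4=-5 -> [0, -5, -5, -5]

Answer: 0 -5 -5 -5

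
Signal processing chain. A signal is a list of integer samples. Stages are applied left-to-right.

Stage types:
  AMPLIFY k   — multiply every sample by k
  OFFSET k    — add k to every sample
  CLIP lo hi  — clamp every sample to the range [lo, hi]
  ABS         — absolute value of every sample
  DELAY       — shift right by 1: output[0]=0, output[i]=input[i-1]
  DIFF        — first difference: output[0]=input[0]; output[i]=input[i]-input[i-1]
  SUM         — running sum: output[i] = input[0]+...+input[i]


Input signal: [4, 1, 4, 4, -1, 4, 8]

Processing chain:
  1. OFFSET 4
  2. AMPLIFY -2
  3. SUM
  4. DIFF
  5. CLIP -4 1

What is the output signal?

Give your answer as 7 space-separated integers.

Answer: -4 -4 -4 -4 -4 -4 -4

Derivation:
Input: [4, 1, 4, 4, -1, 4, 8]
Stage 1 (OFFSET 4): 4+4=8, 1+4=5, 4+4=8, 4+4=8, -1+4=3, 4+4=8, 8+4=12 -> [8, 5, 8, 8, 3, 8, 12]
Stage 2 (AMPLIFY -2): 8*-2=-16, 5*-2=-10, 8*-2=-16, 8*-2=-16, 3*-2=-6, 8*-2=-16, 12*-2=-24 -> [-16, -10, -16, -16, -6, -16, -24]
Stage 3 (SUM): sum[0..0]=-16, sum[0..1]=-26, sum[0..2]=-42, sum[0..3]=-58, sum[0..4]=-64, sum[0..5]=-80, sum[0..6]=-104 -> [-16, -26, -42, -58, -64, -80, -104]
Stage 4 (DIFF): s[0]=-16, -26--16=-10, -42--26=-16, -58--42=-16, -64--58=-6, -80--64=-16, -104--80=-24 -> [-16, -10, -16, -16, -6, -16, -24]
Stage 5 (CLIP -4 1): clip(-16,-4,1)=-4, clip(-10,-4,1)=-4, clip(-16,-4,1)=-4, clip(-16,-4,1)=-4, clip(-6,-4,1)=-4, clip(-16,-4,1)=-4, clip(-24,-4,1)=-4 -> [-4, -4, -4, -4, -4, -4, -4]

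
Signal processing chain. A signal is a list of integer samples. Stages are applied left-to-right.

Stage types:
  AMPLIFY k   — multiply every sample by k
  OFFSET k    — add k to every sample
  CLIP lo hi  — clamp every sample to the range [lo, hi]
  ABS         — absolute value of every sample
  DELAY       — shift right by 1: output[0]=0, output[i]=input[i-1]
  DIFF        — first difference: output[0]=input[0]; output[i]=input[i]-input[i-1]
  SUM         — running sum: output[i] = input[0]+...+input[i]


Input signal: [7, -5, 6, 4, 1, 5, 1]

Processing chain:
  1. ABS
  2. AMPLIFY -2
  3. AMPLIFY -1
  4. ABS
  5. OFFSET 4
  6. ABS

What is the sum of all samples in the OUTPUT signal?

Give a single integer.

Input: [7, -5, 6, 4, 1, 5, 1]
Stage 1 (ABS): |7|=7, |-5|=5, |6|=6, |4|=4, |1|=1, |5|=5, |1|=1 -> [7, 5, 6, 4, 1, 5, 1]
Stage 2 (AMPLIFY -2): 7*-2=-14, 5*-2=-10, 6*-2=-12, 4*-2=-8, 1*-2=-2, 5*-2=-10, 1*-2=-2 -> [-14, -10, -12, -8, -2, -10, -2]
Stage 3 (AMPLIFY -1): -14*-1=14, -10*-1=10, -12*-1=12, -8*-1=8, -2*-1=2, -10*-1=10, -2*-1=2 -> [14, 10, 12, 8, 2, 10, 2]
Stage 4 (ABS): |14|=14, |10|=10, |12|=12, |8|=8, |2|=2, |10|=10, |2|=2 -> [14, 10, 12, 8, 2, 10, 2]
Stage 5 (OFFSET 4): 14+4=18, 10+4=14, 12+4=16, 8+4=12, 2+4=6, 10+4=14, 2+4=6 -> [18, 14, 16, 12, 6, 14, 6]
Stage 6 (ABS): |18|=18, |14|=14, |16|=16, |12|=12, |6|=6, |14|=14, |6|=6 -> [18, 14, 16, 12, 6, 14, 6]
Output sum: 86

Answer: 86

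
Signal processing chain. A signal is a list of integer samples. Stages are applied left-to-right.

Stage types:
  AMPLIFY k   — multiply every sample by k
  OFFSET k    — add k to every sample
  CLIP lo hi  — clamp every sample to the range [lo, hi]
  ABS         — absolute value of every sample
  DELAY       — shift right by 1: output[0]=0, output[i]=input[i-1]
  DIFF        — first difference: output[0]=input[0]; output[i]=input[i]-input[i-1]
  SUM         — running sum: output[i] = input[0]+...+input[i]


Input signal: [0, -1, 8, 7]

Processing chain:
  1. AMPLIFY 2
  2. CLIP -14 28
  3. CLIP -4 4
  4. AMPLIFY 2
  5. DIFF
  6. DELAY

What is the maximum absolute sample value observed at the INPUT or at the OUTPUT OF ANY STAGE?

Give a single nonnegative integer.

Answer: 16

Derivation:
Input: [0, -1, 8, 7] (max |s|=8)
Stage 1 (AMPLIFY 2): 0*2=0, -1*2=-2, 8*2=16, 7*2=14 -> [0, -2, 16, 14] (max |s|=16)
Stage 2 (CLIP -14 28): clip(0,-14,28)=0, clip(-2,-14,28)=-2, clip(16,-14,28)=16, clip(14,-14,28)=14 -> [0, -2, 16, 14] (max |s|=16)
Stage 3 (CLIP -4 4): clip(0,-4,4)=0, clip(-2,-4,4)=-2, clip(16,-4,4)=4, clip(14,-4,4)=4 -> [0, -2, 4, 4] (max |s|=4)
Stage 4 (AMPLIFY 2): 0*2=0, -2*2=-4, 4*2=8, 4*2=8 -> [0, -4, 8, 8] (max |s|=8)
Stage 5 (DIFF): s[0]=0, -4-0=-4, 8--4=12, 8-8=0 -> [0, -4, 12, 0] (max |s|=12)
Stage 6 (DELAY): [0, 0, -4, 12] = [0, 0, -4, 12] -> [0, 0, -4, 12] (max |s|=12)
Overall max amplitude: 16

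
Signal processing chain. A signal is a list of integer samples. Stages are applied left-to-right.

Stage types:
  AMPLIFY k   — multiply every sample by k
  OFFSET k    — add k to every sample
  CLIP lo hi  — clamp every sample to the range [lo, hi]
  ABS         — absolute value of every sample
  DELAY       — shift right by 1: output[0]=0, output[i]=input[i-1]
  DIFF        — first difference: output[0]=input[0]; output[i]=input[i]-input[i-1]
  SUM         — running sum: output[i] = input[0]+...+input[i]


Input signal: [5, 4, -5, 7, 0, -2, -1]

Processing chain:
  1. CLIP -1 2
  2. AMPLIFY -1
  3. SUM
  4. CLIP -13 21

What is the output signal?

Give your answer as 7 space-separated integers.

Answer: -2 -4 -3 -5 -5 -4 -3

Derivation:
Input: [5, 4, -5, 7, 0, -2, -1]
Stage 1 (CLIP -1 2): clip(5,-1,2)=2, clip(4,-1,2)=2, clip(-5,-1,2)=-1, clip(7,-1,2)=2, clip(0,-1,2)=0, clip(-2,-1,2)=-1, clip(-1,-1,2)=-1 -> [2, 2, -1, 2, 0, -1, -1]
Stage 2 (AMPLIFY -1): 2*-1=-2, 2*-1=-2, -1*-1=1, 2*-1=-2, 0*-1=0, -1*-1=1, -1*-1=1 -> [-2, -2, 1, -2, 0, 1, 1]
Stage 3 (SUM): sum[0..0]=-2, sum[0..1]=-4, sum[0..2]=-3, sum[0..3]=-5, sum[0..4]=-5, sum[0..5]=-4, sum[0..6]=-3 -> [-2, -4, -3, -5, -5, -4, -3]
Stage 4 (CLIP -13 21): clip(-2,-13,21)=-2, clip(-4,-13,21)=-4, clip(-3,-13,21)=-3, clip(-5,-13,21)=-5, clip(-5,-13,21)=-5, clip(-4,-13,21)=-4, clip(-3,-13,21)=-3 -> [-2, -4, -3, -5, -5, -4, -3]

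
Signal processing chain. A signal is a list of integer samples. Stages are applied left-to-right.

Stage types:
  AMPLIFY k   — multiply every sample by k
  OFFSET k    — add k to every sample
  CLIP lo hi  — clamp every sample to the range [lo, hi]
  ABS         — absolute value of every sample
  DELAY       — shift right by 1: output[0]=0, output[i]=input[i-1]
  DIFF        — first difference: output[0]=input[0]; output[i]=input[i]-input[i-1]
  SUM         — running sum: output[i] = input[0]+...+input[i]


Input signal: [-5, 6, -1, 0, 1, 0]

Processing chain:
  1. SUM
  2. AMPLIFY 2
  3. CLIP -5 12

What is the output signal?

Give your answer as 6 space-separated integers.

Answer: -5 2 0 0 2 2

Derivation:
Input: [-5, 6, -1, 0, 1, 0]
Stage 1 (SUM): sum[0..0]=-5, sum[0..1]=1, sum[0..2]=0, sum[0..3]=0, sum[0..4]=1, sum[0..5]=1 -> [-5, 1, 0, 0, 1, 1]
Stage 2 (AMPLIFY 2): -5*2=-10, 1*2=2, 0*2=0, 0*2=0, 1*2=2, 1*2=2 -> [-10, 2, 0, 0, 2, 2]
Stage 3 (CLIP -5 12): clip(-10,-5,12)=-5, clip(2,-5,12)=2, clip(0,-5,12)=0, clip(0,-5,12)=0, clip(2,-5,12)=2, clip(2,-5,12)=2 -> [-5, 2, 0, 0, 2, 2]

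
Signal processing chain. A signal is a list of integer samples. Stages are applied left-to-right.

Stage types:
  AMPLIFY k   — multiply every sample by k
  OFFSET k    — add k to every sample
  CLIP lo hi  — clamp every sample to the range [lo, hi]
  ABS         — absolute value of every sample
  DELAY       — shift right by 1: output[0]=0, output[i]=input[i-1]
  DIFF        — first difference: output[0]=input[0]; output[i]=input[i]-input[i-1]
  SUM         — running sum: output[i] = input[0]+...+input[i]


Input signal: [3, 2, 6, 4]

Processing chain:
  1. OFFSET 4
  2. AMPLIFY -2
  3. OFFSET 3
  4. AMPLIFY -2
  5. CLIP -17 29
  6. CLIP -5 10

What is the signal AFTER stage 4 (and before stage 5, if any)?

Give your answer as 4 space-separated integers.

Input: [3, 2, 6, 4]
Stage 1 (OFFSET 4): 3+4=7, 2+4=6, 6+4=10, 4+4=8 -> [7, 6, 10, 8]
Stage 2 (AMPLIFY -2): 7*-2=-14, 6*-2=-12, 10*-2=-20, 8*-2=-16 -> [-14, -12, -20, -16]
Stage 3 (OFFSET 3): -14+3=-11, -12+3=-9, -20+3=-17, -16+3=-13 -> [-11, -9, -17, -13]
Stage 4 (AMPLIFY -2): -11*-2=22, -9*-2=18, -17*-2=34, -13*-2=26 -> [22, 18, 34, 26]

Answer: 22 18 34 26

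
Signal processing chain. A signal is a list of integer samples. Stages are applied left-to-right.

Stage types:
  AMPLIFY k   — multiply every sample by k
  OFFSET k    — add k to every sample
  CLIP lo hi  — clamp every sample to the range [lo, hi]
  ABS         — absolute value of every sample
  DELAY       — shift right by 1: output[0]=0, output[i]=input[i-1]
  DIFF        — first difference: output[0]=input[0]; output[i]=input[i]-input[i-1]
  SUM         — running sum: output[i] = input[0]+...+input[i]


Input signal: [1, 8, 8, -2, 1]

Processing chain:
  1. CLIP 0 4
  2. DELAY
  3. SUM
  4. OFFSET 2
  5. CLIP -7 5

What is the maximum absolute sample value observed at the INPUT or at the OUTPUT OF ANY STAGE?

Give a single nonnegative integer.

Answer: 11

Derivation:
Input: [1, 8, 8, -2, 1] (max |s|=8)
Stage 1 (CLIP 0 4): clip(1,0,4)=1, clip(8,0,4)=4, clip(8,0,4)=4, clip(-2,0,4)=0, clip(1,0,4)=1 -> [1, 4, 4, 0, 1] (max |s|=4)
Stage 2 (DELAY): [0, 1, 4, 4, 0] = [0, 1, 4, 4, 0] -> [0, 1, 4, 4, 0] (max |s|=4)
Stage 3 (SUM): sum[0..0]=0, sum[0..1]=1, sum[0..2]=5, sum[0..3]=9, sum[0..4]=9 -> [0, 1, 5, 9, 9] (max |s|=9)
Stage 4 (OFFSET 2): 0+2=2, 1+2=3, 5+2=7, 9+2=11, 9+2=11 -> [2, 3, 7, 11, 11] (max |s|=11)
Stage 5 (CLIP -7 5): clip(2,-7,5)=2, clip(3,-7,5)=3, clip(7,-7,5)=5, clip(11,-7,5)=5, clip(11,-7,5)=5 -> [2, 3, 5, 5, 5] (max |s|=5)
Overall max amplitude: 11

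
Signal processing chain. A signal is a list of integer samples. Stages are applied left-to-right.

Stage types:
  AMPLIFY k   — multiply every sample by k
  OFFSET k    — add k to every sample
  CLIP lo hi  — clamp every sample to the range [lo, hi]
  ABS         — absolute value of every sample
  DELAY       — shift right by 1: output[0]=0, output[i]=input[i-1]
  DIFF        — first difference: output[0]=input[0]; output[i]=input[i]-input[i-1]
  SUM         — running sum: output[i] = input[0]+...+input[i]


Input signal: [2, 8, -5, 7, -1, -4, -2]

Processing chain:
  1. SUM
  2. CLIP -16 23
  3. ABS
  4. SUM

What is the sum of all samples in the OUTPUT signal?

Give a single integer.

Answer: 199

Derivation:
Input: [2, 8, -5, 7, -1, -4, -2]
Stage 1 (SUM): sum[0..0]=2, sum[0..1]=10, sum[0..2]=5, sum[0..3]=12, sum[0..4]=11, sum[0..5]=7, sum[0..6]=5 -> [2, 10, 5, 12, 11, 7, 5]
Stage 2 (CLIP -16 23): clip(2,-16,23)=2, clip(10,-16,23)=10, clip(5,-16,23)=5, clip(12,-16,23)=12, clip(11,-16,23)=11, clip(7,-16,23)=7, clip(5,-16,23)=5 -> [2, 10, 5, 12, 11, 7, 5]
Stage 3 (ABS): |2|=2, |10|=10, |5|=5, |12|=12, |11|=11, |7|=7, |5|=5 -> [2, 10, 5, 12, 11, 7, 5]
Stage 4 (SUM): sum[0..0]=2, sum[0..1]=12, sum[0..2]=17, sum[0..3]=29, sum[0..4]=40, sum[0..5]=47, sum[0..6]=52 -> [2, 12, 17, 29, 40, 47, 52]
Output sum: 199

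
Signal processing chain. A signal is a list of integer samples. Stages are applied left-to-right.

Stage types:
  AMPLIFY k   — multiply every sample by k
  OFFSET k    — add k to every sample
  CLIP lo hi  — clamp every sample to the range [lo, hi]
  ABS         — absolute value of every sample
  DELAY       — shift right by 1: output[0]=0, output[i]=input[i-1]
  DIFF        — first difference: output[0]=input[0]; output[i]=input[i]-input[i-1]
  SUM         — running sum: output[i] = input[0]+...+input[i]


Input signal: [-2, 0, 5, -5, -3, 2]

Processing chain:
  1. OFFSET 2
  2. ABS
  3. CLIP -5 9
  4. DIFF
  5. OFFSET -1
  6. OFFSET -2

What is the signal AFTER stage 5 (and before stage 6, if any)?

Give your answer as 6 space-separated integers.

Answer: -1 1 4 -5 -3 2

Derivation:
Input: [-2, 0, 5, -5, -3, 2]
Stage 1 (OFFSET 2): -2+2=0, 0+2=2, 5+2=7, -5+2=-3, -3+2=-1, 2+2=4 -> [0, 2, 7, -3, -1, 4]
Stage 2 (ABS): |0|=0, |2|=2, |7|=7, |-3|=3, |-1|=1, |4|=4 -> [0, 2, 7, 3, 1, 4]
Stage 3 (CLIP -5 9): clip(0,-5,9)=0, clip(2,-5,9)=2, clip(7,-5,9)=7, clip(3,-5,9)=3, clip(1,-5,9)=1, clip(4,-5,9)=4 -> [0, 2, 7, 3, 1, 4]
Stage 4 (DIFF): s[0]=0, 2-0=2, 7-2=5, 3-7=-4, 1-3=-2, 4-1=3 -> [0, 2, 5, -4, -2, 3]
Stage 5 (OFFSET -1): 0+-1=-1, 2+-1=1, 5+-1=4, -4+-1=-5, -2+-1=-3, 3+-1=2 -> [-1, 1, 4, -5, -3, 2]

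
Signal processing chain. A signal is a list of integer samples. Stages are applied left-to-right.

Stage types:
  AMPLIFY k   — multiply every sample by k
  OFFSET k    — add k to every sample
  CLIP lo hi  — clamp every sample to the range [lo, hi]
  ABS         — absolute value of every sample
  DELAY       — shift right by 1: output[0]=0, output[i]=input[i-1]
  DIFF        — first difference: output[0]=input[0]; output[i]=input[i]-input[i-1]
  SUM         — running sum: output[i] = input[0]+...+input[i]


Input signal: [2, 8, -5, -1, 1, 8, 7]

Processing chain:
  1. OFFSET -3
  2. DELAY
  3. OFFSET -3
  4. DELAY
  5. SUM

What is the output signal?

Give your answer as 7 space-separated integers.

Answer: 0 -3 -7 -5 -16 -23 -28

Derivation:
Input: [2, 8, -5, -1, 1, 8, 7]
Stage 1 (OFFSET -3): 2+-3=-1, 8+-3=5, -5+-3=-8, -1+-3=-4, 1+-3=-2, 8+-3=5, 7+-3=4 -> [-1, 5, -8, -4, -2, 5, 4]
Stage 2 (DELAY): [0, -1, 5, -8, -4, -2, 5] = [0, -1, 5, -8, -4, -2, 5] -> [0, -1, 5, -8, -4, -2, 5]
Stage 3 (OFFSET -3): 0+-3=-3, -1+-3=-4, 5+-3=2, -8+-3=-11, -4+-3=-7, -2+-3=-5, 5+-3=2 -> [-3, -4, 2, -11, -7, -5, 2]
Stage 4 (DELAY): [0, -3, -4, 2, -11, -7, -5] = [0, -3, -4, 2, -11, -7, -5] -> [0, -3, -4, 2, -11, -7, -5]
Stage 5 (SUM): sum[0..0]=0, sum[0..1]=-3, sum[0..2]=-7, sum[0..3]=-5, sum[0..4]=-16, sum[0..5]=-23, sum[0..6]=-28 -> [0, -3, -7, -5, -16, -23, -28]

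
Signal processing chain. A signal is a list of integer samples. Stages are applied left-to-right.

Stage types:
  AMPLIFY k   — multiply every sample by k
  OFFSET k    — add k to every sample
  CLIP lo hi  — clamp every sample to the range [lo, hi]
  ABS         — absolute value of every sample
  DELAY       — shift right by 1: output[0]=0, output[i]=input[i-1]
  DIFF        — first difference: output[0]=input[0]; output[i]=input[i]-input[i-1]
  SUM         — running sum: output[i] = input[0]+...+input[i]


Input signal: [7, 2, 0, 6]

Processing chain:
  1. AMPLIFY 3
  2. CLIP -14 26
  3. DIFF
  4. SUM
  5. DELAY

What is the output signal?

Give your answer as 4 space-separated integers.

Answer: 0 21 6 0

Derivation:
Input: [7, 2, 0, 6]
Stage 1 (AMPLIFY 3): 7*3=21, 2*3=6, 0*3=0, 6*3=18 -> [21, 6, 0, 18]
Stage 2 (CLIP -14 26): clip(21,-14,26)=21, clip(6,-14,26)=6, clip(0,-14,26)=0, clip(18,-14,26)=18 -> [21, 6, 0, 18]
Stage 3 (DIFF): s[0]=21, 6-21=-15, 0-6=-6, 18-0=18 -> [21, -15, -6, 18]
Stage 4 (SUM): sum[0..0]=21, sum[0..1]=6, sum[0..2]=0, sum[0..3]=18 -> [21, 6, 0, 18]
Stage 5 (DELAY): [0, 21, 6, 0] = [0, 21, 6, 0] -> [0, 21, 6, 0]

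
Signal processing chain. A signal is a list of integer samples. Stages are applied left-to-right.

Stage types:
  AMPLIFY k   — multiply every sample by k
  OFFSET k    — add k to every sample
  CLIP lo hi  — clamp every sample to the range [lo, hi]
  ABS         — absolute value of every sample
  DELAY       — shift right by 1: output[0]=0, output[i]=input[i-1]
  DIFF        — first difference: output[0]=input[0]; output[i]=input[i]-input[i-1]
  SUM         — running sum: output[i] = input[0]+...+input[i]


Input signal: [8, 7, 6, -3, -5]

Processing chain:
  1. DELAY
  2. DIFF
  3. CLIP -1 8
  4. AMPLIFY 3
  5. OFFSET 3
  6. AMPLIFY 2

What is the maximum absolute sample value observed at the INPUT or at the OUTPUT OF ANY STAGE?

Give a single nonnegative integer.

Answer: 54

Derivation:
Input: [8, 7, 6, -3, -5] (max |s|=8)
Stage 1 (DELAY): [0, 8, 7, 6, -3] = [0, 8, 7, 6, -3] -> [0, 8, 7, 6, -3] (max |s|=8)
Stage 2 (DIFF): s[0]=0, 8-0=8, 7-8=-1, 6-7=-1, -3-6=-9 -> [0, 8, -1, -1, -9] (max |s|=9)
Stage 3 (CLIP -1 8): clip(0,-1,8)=0, clip(8,-1,8)=8, clip(-1,-1,8)=-1, clip(-1,-1,8)=-1, clip(-9,-1,8)=-1 -> [0, 8, -1, -1, -1] (max |s|=8)
Stage 4 (AMPLIFY 3): 0*3=0, 8*3=24, -1*3=-3, -1*3=-3, -1*3=-3 -> [0, 24, -3, -3, -3] (max |s|=24)
Stage 5 (OFFSET 3): 0+3=3, 24+3=27, -3+3=0, -3+3=0, -3+3=0 -> [3, 27, 0, 0, 0] (max |s|=27)
Stage 6 (AMPLIFY 2): 3*2=6, 27*2=54, 0*2=0, 0*2=0, 0*2=0 -> [6, 54, 0, 0, 0] (max |s|=54)
Overall max amplitude: 54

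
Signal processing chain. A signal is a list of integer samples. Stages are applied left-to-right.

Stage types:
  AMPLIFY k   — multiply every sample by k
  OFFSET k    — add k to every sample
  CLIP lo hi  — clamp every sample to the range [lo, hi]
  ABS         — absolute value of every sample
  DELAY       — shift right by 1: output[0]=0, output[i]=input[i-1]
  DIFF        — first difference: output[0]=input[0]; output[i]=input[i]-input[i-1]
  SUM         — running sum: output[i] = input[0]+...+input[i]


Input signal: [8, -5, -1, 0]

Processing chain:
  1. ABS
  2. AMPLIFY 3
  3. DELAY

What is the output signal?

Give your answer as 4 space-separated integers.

Answer: 0 24 15 3

Derivation:
Input: [8, -5, -1, 0]
Stage 1 (ABS): |8|=8, |-5|=5, |-1|=1, |0|=0 -> [8, 5, 1, 0]
Stage 2 (AMPLIFY 3): 8*3=24, 5*3=15, 1*3=3, 0*3=0 -> [24, 15, 3, 0]
Stage 3 (DELAY): [0, 24, 15, 3] = [0, 24, 15, 3] -> [0, 24, 15, 3]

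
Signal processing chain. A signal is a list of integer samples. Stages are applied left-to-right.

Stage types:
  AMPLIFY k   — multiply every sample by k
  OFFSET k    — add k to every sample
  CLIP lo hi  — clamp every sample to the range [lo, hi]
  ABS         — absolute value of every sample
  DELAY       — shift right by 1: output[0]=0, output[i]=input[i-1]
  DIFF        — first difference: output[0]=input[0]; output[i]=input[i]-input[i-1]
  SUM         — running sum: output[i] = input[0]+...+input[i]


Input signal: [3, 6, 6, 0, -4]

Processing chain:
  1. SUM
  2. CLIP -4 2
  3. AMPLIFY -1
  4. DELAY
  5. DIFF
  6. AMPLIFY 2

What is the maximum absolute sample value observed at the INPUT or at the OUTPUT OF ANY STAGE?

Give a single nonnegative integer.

Input: [3, 6, 6, 0, -4] (max |s|=6)
Stage 1 (SUM): sum[0..0]=3, sum[0..1]=9, sum[0..2]=15, sum[0..3]=15, sum[0..4]=11 -> [3, 9, 15, 15, 11] (max |s|=15)
Stage 2 (CLIP -4 2): clip(3,-4,2)=2, clip(9,-4,2)=2, clip(15,-4,2)=2, clip(15,-4,2)=2, clip(11,-4,2)=2 -> [2, 2, 2, 2, 2] (max |s|=2)
Stage 3 (AMPLIFY -1): 2*-1=-2, 2*-1=-2, 2*-1=-2, 2*-1=-2, 2*-1=-2 -> [-2, -2, -2, -2, -2] (max |s|=2)
Stage 4 (DELAY): [0, -2, -2, -2, -2] = [0, -2, -2, -2, -2] -> [0, -2, -2, -2, -2] (max |s|=2)
Stage 5 (DIFF): s[0]=0, -2-0=-2, -2--2=0, -2--2=0, -2--2=0 -> [0, -2, 0, 0, 0] (max |s|=2)
Stage 6 (AMPLIFY 2): 0*2=0, -2*2=-4, 0*2=0, 0*2=0, 0*2=0 -> [0, -4, 0, 0, 0] (max |s|=4)
Overall max amplitude: 15

Answer: 15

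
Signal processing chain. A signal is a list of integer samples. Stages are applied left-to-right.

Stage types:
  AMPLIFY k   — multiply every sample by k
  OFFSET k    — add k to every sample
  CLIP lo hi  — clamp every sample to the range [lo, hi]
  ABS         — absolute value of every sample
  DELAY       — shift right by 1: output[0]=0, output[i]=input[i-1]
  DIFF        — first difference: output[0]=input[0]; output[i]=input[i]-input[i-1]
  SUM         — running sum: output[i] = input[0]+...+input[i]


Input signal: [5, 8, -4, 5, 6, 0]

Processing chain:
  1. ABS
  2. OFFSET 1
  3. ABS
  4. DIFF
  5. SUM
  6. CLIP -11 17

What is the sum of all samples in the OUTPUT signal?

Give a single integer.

Answer: 34

Derivation:
Input: [5, 8, -4, 5, 6, 0]
Stage 1 (ABS): |5|=5, |8|=8, |-4|=4, |5|=5, |6|=6, |0|=0 -> [5, 8, 4, 5, 6, 0]
Stage 2 (OFFSET 1): 5+1=6, 8+1=9, 4+1=5, 5+1=6, 6+1=7, 0+1=1 -> [6, 9, 5, 6, 7, 1]
Stage 3 (ABS): |6|=6, |9|=9, |5|=5, |6|=6, |7|=7, |1|=1 -> [6, 9, 5, 6, 7, 1]
Stage 4 (DIFF): s[0]=6, 9-6=3, 5-9=-4, 6-5=1, 7-6=1, 1-7=-6 -> [6, 3, -4, 1, 1, -6]
Stage 5 (SUM): sum[0..0]=6, sum[0..1]=9, sum[0..2]=5, sum[0..3]=6, sum[0..4]=7, sum[0..5]=1 -> [6, 9, 5, 6, 7, 1]
Stage 6 (CLIP -11 17): clip(6,-11,17)=6, clip(9,-11,17)=9, clip(5,-11,17)=5, clip(6,-11,17)=6, clip(7,-11,17)=7, clip(1,-11,17)=1 -> [6, 9, 5, 6, 7, 1]
Output sum: 34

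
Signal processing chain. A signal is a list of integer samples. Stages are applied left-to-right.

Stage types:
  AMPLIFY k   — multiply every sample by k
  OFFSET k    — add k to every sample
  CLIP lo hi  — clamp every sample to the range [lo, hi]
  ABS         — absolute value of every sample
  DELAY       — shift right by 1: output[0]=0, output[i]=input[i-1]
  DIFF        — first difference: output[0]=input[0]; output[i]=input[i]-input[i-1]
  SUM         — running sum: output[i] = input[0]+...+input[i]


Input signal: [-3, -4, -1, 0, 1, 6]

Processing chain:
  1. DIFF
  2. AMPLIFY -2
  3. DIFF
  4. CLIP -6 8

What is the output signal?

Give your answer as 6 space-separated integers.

Input: [-3, -4, -1, 0, 1, 6]
Stage 1 (DIFF): s[0]=-3, -4--3=-1, -1--4=3, 0--1=1, 1-0=1, 6-1=5 -> [-3, -1, 3, 1, 1, 5]
Stage 2 (AMPLIFY -2): -3*-2=6, -1*-2=2, 3*-2=-6, 1*-2=-2, 1*-2=-2, 5*-2=-10 -> [6, 2, -6, -2, -2, -10]
Stage 3 (DIFF): s[0]=6, 2-6=-4, -6-2=-8, -2--6=4, -2--2=0, -10--2=-8 -> [6, -4, -8, 4, 0, -8]
Stage 4 (CLIP -6 8): clip(6,-6,8)=6, clip(-4,-6,8)=-4, clip(-8,-6,8)=-6, clip(4,-6,8)=4, clip(0,-6,8)=0, clip(-8,-6,8)=-6 -> [6, -4, -6, 4, 0, -6]

Answer: 6 -4 -6 4 0 -6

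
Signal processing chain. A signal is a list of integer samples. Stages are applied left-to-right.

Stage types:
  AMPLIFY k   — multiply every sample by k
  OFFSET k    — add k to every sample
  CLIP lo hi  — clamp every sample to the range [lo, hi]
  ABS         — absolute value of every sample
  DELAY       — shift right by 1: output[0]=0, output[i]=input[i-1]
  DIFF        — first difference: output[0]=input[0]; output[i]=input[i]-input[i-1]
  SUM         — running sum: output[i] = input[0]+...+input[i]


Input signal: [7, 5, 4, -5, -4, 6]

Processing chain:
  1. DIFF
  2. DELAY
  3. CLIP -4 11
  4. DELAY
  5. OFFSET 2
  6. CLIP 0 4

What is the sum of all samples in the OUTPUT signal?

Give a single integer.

Answer: 9

Derivation:
Input: [7, 5, 4, -5, -4, 6]
Stage 1 (DIFF): s[0]=7, 5-7=-2, 4-5=-1, -5-4=-9, -4--5=1, 6--4=10 -> [7, -2, -1, -9, 1, 10]
Stage 2 (DELAY): [0, 7, -2, -1, -9, 1] = [0, 7, -2, -1, -9, 1] -> [0, 7, -2, -1, -9, 1]
Stage 3 (CLIP -4 11): clip(0,-4,11)=0, clip(7,-4,11)=7, clip(-2,-4,11)=-2, clip(-1,-4,11)=-1, clip(-9,-4,11)=-4, clip(1,-4,11)=1 -> [0, 7, -2, -1, -4, 1]
Stage 4 (DELAY): [0, 0, 7, -2, -1, -4] = [0, 0, 7, -2, -1, -4] -> [0, 0, 7, -2, -1, -4]
Stage 5 (OFFSET 2): 0+2=2, 0+2=2, 7+2=9, -2+2=0, -1+2=1, -4+2=-2 -> [2, 2, 9, 0, 1, -2]
Stage 6 (CLIP 0 4): clip(2,0,4)=2, clip(2,0,4)=2, clip(9,0,4)=4, clip(0,0,4)=0, clip(1,0,4)=1, clip(-2,0,4)=0 -> [2, 2, 4, 0, 1, 0]
Output sum: 9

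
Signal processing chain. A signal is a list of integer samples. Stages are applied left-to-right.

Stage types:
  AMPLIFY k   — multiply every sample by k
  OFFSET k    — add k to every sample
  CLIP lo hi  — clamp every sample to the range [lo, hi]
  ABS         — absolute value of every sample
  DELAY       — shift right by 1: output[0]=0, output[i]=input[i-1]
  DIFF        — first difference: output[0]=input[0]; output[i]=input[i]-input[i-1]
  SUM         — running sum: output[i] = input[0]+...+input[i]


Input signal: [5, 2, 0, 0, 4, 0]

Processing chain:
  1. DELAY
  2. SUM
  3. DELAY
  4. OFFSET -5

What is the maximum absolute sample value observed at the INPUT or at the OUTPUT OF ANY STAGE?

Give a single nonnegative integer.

Answer: 11

Derivation:
Input: [5, 2, 0, 0, 4, 0] (max |s|=5)
Stage 1 (DELAY): [0, 5, 2, 0, 0, 4] = [0, 5, 2, 0, 0, 4] -> [0, 5, 2, 0, 0, 4] (max |s|=5)
Stage 2 (SUM): sum[0..0]=0, sum[0..1]=5, sum[0..2]=7, sum[0..3]=7, sum[0..4]=7, sum[0..5]=11 -> [0, 5, 7, 7, 7, 11] (max |s|=11)
Stage 3 (DELAY): [0, 0, 5, 7, 7, 7] = [0, 0, 5, 7, 7, 7] -> [0, 0, 5, 7, 7, 7] (max |s|=7)
Stage 4 (OFFSET -5): 0+-5=-5, 0+-5=-5, 5+-5=0, 7+-5=2, 7+-5=2, 7+-5=2 -> [-5, -5, 0, 2, 2, 2] (max |s|=5)
Overall max amplitude: 11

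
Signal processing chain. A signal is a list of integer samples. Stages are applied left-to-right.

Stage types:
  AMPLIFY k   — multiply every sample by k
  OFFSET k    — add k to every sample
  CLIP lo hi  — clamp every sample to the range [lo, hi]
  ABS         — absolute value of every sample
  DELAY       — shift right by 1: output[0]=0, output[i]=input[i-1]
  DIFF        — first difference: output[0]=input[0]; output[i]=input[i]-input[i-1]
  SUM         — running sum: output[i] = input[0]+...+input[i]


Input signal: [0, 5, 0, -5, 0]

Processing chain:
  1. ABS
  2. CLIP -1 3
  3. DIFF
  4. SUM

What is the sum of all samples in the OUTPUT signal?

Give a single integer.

Answer: 6

Derivation:
Input: [0, 5, 0, -5, 0]
Stage 1 (ABS): |0|=0, |5|=5, |0|=0, |-5|=5, |0|=0 -> [0, 5, 0, 5, 0]
Stage 2 (CLIP -1 3): clip(0,-1,3)=0, clip(5,-1,3)=3, clip(0,-1,3)=0, clip(5,-1,3)=3, clip(0,-1,3)=0 -> [0, 3, 0, 3, 0]
Stage 3 (DIFF): s[0]=0, 3-0=3, 0-3=-3, 3-0=3, 0-3=-3 -> [0, 3, -3, 3, -3]
Stage 4 (SUM): sum[0..0]=0, sum[0..1]=3, sum[0..2]=0, sum[0..3]=3, sum[0..4]=0 -> [0, 3, 0, 3, 0]
Output sum: 6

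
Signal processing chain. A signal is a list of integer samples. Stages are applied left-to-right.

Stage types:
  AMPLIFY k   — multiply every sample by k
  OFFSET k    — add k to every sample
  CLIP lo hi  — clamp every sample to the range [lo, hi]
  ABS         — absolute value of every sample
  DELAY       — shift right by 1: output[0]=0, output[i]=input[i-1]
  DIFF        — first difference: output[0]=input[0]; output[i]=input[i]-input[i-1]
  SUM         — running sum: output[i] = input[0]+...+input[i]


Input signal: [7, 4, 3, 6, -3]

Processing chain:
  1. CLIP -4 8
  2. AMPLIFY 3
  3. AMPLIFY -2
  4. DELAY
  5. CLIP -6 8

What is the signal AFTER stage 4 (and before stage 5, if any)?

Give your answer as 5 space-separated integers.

Input: [7, 4, 3, 6, -3]
Stage 1 (CLIP -4 8): clip(7,-4,8)=7, clip(4,-4,8)=4, clip(3,-4,8)=3, clip(6,-4,8)=6, clip(-3,-4,8)=-3 -> [7, 4, 3, 6, -3]
Stage 2 (AMPLIFY 3): 7*3=21, 4*3=12, 3*3=9, 6*3=18, -3*3=-9 -> [21, 12, 9, 18, -9]
Stage 3 (AMPLIFY -2): 21*-2=-42, 12*-2=-24, 9*-2=-18, 18*-2=-36, -9*-2=18 -> [-42, -24, -18, -36, 18]
Stage 4 (DELAY): [0, -42, -24, -18, -36] = [0, -42, -24, -18, -36] -> [0, -42, -24, -18, -36]

Answer: 0 -42 -24 -18 -36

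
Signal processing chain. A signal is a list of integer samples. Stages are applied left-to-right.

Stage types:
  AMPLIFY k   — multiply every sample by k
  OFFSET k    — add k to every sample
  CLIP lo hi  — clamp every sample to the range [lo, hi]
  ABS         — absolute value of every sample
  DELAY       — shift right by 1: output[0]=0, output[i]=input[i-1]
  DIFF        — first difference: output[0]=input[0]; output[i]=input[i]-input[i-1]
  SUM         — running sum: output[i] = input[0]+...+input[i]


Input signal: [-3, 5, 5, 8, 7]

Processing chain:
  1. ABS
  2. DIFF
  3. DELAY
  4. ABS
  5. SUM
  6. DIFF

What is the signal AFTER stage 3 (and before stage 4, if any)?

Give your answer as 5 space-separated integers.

Answer: 0 3 2 0 3

Derivation:
Input: [-3, 5, 5, 8, 7]
Stage 1 (ABS): |-3|=3, |5|=5, |5|=5, |8|=8, |7|=7 -> [3, 5, 5, 8, 7]
Stage 2 (DIFF): s[0]=3, 5-3=2, 5-5=0, 8-5=3, 7-8=-1 -> [3, 2, 0, 3, -1]
Stage 3 (DELAY): [0, 3, 2, 0, 3] = [0, 3, 2, 0, 3] -> [0, 3, 2, 0, 3]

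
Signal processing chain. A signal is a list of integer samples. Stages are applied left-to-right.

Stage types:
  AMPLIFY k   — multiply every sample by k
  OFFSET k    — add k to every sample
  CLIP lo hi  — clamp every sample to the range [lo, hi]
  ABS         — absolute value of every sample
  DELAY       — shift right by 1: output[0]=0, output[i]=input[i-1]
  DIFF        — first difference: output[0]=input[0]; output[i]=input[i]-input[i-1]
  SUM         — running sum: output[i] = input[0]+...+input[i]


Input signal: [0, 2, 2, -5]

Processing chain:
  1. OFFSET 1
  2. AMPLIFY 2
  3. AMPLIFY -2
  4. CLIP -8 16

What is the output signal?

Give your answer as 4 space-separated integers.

Answer: -4 -8 -8 16

Derivation:
Input: [0, 2, 2, -5]
Stage 1 (OFFSET 1): 0+1=1, 2+1=3, 2+1=3, -5+1=-4 -> [1, 3, 3, -4]
Stage 2 (AMPLIFY 2): 1*2=2, 3*2=6, 3*2=6, -4*2=-8 -> [2, 6, 6, -8]
Stage 3 (AMPLIFY -2): 2*-2=-4, 6*-2=-12, 6*-2=-12, -8*-2=16 -> [-4, -12, -12, 16]
Stage 4 (CLIP -8 16): clip(-4,-8,16)=-4, clip(-12,-8,16)=-8, clip(-12,-8,16)=-8, clip(16,-8,16)=16 -> [-4, -8, -8, 16]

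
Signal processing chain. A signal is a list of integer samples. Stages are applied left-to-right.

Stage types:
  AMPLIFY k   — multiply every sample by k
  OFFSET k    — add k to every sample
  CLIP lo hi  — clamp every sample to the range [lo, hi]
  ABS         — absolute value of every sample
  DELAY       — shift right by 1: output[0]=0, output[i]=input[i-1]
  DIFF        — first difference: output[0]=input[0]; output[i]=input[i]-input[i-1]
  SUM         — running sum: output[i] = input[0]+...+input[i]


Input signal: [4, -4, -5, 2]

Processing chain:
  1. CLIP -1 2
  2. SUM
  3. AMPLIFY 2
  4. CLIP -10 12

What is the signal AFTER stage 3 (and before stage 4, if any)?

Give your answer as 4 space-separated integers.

Answer: 4 2 0 4

Derivation:
Input: [4, -4, -5, 2]
Stage 1 (CLIP -1 2): clip(4,-1,2)=2, clip(-4,-1,2)=-1, clip(-5,-1,2)=-1, clip(2,-1,2)=2 -> [2, -1, -1, 2]
Stage 2 (SUM): sum[0..0]=2, sum[0..1]=1, sum[0..2]=0, sum[0..3]=2 -> [2, 1, 0, 2]
Stage 3 (AMPLIFY 2): 2*2=4, 1*2=2, 0*2=0, 2*2=4 -> [4, 2, 0, 4]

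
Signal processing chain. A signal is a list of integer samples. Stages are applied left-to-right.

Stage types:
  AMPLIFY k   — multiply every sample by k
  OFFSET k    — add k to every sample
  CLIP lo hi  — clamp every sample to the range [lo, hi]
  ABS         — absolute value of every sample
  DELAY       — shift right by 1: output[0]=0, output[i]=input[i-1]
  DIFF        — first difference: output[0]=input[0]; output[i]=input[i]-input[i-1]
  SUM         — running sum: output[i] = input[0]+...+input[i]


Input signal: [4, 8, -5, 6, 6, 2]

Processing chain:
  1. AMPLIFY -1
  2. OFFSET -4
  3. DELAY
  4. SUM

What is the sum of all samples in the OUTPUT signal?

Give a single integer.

Input: [4, 8, -5, 6, 6, 2]
Stage 1 (AMPLIFY -1): 4*-1=-4, 8*-1=-8, -5*-1=5, 6*-1=-6, 6*-1=-6, 2*-1=-2 -> [-4, -8, 5, -6, -6, -2]
Stage 2 (OFFSET -4): -4+-4=-8, -8+-4=-12, 5+-4=1, -6+-4=-10, -6+-4=-10, -2+-4=-6 -> [-8, -12, 1, -10, -10, -6]
Stage 3 (DELAY): [0, -8, -12, 1, -10, -10] = [0, -8, -12, 1, -10, -10] -> [0, -8, -12, 1, -10, -10]
Stage 4 (SUM): sum[0..0]=0, sum[0..1]=-8, sum[0..2]=-20, sum[0..3]=-19, sum[0..4]=-29, sum[0..5]=-39 -> [0, -8, -20, -19, -29, -39]
Output sum: -115

Answer: -115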